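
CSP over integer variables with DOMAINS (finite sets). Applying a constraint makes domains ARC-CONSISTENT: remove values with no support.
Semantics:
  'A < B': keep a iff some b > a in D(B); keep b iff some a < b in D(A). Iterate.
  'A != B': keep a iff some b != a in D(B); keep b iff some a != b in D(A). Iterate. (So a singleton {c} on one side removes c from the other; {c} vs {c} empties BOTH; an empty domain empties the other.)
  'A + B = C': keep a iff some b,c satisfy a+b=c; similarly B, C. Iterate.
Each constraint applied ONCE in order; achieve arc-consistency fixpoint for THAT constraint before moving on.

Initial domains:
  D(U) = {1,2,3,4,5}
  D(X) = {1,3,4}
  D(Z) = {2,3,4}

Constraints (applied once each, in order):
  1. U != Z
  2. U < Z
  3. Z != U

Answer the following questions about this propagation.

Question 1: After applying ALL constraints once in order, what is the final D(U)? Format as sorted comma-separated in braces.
Answer: {1,2,3}

Derivation:
Constraint 1 (U != Z) on D(U)={1,2,3,4,5} D(Z)={2,3,4}: no change
Constraint 2 (U < Z) on D(U)={1,2,3,4,5} D(Z)={2,3,4}: U {1,2,3,4,5}->{1,2,3}
Constraint 3 (Z != U) on D(Z)={2,3,4} D(U)={1,2,3}: no change
So after all 3 constraints: D(U) = {1,2,3}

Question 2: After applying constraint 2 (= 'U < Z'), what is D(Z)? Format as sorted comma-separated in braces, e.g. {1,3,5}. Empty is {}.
Answer: {2,3,4}

Derivation:
Constraint 1 (U != Z) on D(U)={1,2,3,4,5} D(Z)={2,3,4}: no change
Constraint 2 (U < Z) on D(U)={1,2,3,4,5} D(Z)={2,3,4}: U {1,2,3,4,5}->{1,2,3}
So after constraint 2: D(Z) = {2,3,4}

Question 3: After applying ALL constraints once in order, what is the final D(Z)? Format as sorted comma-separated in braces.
Answer: {2,3,4}

Derivation:
Constraint 1 (U != Z) on D(U)={1,2,3,4,5} D(Z)={2,3,4}: no change
Constraint 2 (U < Z) on D(U)={1,2,3,4,5} D(Z)={2,3,4}: U {1,2,3,4,5}->{1,2,3}
Constraint 3 (Z != U) on D(Z)={2,3,4} D(U)={1,2,3}: no change
So after all 3 constraints: D(Z) = {2,3,4}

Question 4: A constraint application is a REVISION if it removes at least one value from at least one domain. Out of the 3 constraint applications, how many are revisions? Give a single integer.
Answer: 1

Derivation:
Constraint 1 (U != Z) on D(U)={1,2,3,4,5} D(Z)={2,3,4}: no change => not a revision
Constraint 2 (U < Z) on D(U)={1,2,3,4,5} D(Z)={2,3,4}: U {1,2,3,4,5}->{1,2,3} => REVISION
Constraint 3 (Z != U) on D(Z)={2,3,4} D(U)={1,2,3}: no change => not a revision
Total revisions = 1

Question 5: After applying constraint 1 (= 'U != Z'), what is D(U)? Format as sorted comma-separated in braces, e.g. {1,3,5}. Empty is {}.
Answer: {1,2,3,4,5}

Derivation:
Constraint 1 (U != Z) on D(U)={1,2,3,4,5} D(Z)={2,3,4}: no change
So after constraint 1: D(U) = {1,2,3,4,5}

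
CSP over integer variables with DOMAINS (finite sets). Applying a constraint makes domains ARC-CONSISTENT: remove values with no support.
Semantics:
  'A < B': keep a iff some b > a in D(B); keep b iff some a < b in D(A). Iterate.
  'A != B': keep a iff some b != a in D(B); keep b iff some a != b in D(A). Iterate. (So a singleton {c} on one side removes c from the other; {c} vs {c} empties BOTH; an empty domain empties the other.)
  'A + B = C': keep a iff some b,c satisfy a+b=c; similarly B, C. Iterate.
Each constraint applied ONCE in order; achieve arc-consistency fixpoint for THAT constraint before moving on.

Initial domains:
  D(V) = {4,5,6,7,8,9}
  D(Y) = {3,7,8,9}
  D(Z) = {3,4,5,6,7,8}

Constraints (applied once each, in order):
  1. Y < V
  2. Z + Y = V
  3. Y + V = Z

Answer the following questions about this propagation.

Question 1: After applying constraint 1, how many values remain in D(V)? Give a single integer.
Constraint 1 (Y < V) on D(Y)={3,7,8,9} D(V)={4,5,6,7,8,9}: Y {3,7,8,9}->{3,7,8}
So after constraint 1: D(V)={4,5,6,7,8,9}, size = 6

Answer: 6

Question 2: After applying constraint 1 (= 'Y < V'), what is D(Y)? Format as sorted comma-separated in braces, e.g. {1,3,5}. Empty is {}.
Answer: {3,7,8}

Derivation:
Constraint 1 (Y < V) on D(Y)={3,7,8,9} D(V)={4,5,6,7,8,9}: Y {3,7,8,9}->{3,7,8}
So after constraint 1: D(Y) = {3,7,8}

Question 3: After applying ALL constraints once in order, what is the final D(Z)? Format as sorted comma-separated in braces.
Answer: {}

Derivation:
Constraint 1 (Y < V) on D(Y)={3,7,8,9} D(V)={4,5,6,7,8,9}: Y {3,7,8,9}->{3,7,8}
Constraint 2 (Z + Y = V) on D(Z)={3,4,5,6,7,8} D(Y)={3,7,8} D(V)={4,5,6,7,8,9}: Z {3,4,5,6,7,8}->{3,4,5,6}; Y {3,7,8}->{3}; V {4,5,6,7,8,9}->{6,7,8,9}
Constraint 3 (Y + V = Z) on D(Y)={3} D(V)={6,7,8,9} D(Z)={3,4,5,6}: Y {3}->{}; V {6,7,8,9}->{}; Z {3,4,5,6}->{}
So after all 3 constraints: D(Z) = {}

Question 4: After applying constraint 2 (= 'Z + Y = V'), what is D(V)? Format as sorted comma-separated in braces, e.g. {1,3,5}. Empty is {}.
Answer: {6,7,8,9}

Derivation:
Constraint 1 (Y < V) on D(Y)={3,7,8,9} D(V)={4,5,6,7,8,9}: Y {3,7,8,9}->{3,7,8}
Constraint 2 (Z + Y = V) on D(Z)={3,4,5,6,7,8} D(Y)={3,7,8} D(V)={4,5,6,7,8,9}: Z {3,4,5,6,7,8}->{3,4,5,6}; Y {3,7,8}->{3}; V {4,5,6,7,8,9}->{6,7,8,9}
So after constraint 2: D(V) = {6,7,8,9}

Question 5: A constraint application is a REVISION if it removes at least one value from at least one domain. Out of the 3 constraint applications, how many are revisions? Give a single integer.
Answer: 3

Derivation:
Constraint 1 (Y < V) on D(Y)={3,7,8,9} D(V)={4,5,6,7,8,9}: Y {3,7,8,9}->{3,7,8} => REVISION
Constraint 2 (Z + Y = V) on D(Z)={3,4,5,6,7,8} D(Y)={3,7,8} D(V)={4,5,6,7,8,9}: Z {3,4,5,6,7,8}->{3,4,5,6}; Y {3,7,8}->{3}; V {4,5,6,7,8,9}->{6,7,8,9} => REVISION
Constraint 3 (Y + V = Z) on D(Y)={3} D(V)={6,7,8,9} D(Z)={3,4,5,6}: Y {3}->{}; V {6,7,8,9}->{}; Z {3,4,5,6}->{} => REVISION
Total revisions = 3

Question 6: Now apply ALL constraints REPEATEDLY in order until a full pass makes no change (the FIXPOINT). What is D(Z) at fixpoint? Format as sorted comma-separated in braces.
pass 0 (initial): D(Z)={3,4,5,6,7,8}
pass 1: V {4,5,6,7,8,9}->{}; Y {3,7,8,9}->{}; Z {3,4,5,6,7,8}->{}
pass 2: no change
Fixpoint after 2 passes: D(Z) = {}

Answer: {}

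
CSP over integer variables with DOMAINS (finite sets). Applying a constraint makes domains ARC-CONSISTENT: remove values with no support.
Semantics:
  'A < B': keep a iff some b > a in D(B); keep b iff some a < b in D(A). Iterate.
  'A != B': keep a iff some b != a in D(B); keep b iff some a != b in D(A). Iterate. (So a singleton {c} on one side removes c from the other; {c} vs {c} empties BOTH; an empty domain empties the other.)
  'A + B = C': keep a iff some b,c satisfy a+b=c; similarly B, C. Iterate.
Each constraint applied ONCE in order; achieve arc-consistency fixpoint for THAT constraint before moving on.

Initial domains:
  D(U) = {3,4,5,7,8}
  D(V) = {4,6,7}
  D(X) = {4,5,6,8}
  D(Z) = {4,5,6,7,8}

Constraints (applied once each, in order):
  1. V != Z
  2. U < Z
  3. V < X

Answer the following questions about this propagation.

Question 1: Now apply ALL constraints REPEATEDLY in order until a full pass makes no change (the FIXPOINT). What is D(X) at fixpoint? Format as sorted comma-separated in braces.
pass 0 (initial): D(X)={4,5,6,8}
pass 1: U {3,4,5,7,8}->{3,4,5,7}; X {4,5,6,8}->{5,6,8}
pass 2: no change
Fixpoint after 2 passes: D(X) = {5,6,8}

Answer: {5,6,8}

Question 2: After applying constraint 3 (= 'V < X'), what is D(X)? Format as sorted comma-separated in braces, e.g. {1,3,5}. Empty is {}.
Constraint 1 (V != Z) on D(V)={4,6,7} D(Z)={4,5,6,7,8}: no change
Constraint 2 (U < Z) on D(U)={3,4,5,7,8} D(Z)={4,5,6,7,8}: U {3,4,5,7,8}->{3,4,5,7}
Constraint 3 (V < X) on D(V)={4,6,7} D(X)={4,5,6,8}: X {4,5,6,8}->{5,6,8}
So after constraint 3: D(X) = {5,6,8}

Answer: {5,6,8}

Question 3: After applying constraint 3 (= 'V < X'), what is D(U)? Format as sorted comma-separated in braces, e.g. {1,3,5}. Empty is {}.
Answer: {3,4,5,7}

Derivation:
Constraint 1 (V != Z) on D(V)={4,6,7} D(Z)={4,5,6,7,8}: no change
Constraint 2 (U < Z) on D(U)={3,4,5,7,8} D(Z)={4,5,6,7,8}: U {3,4,5,7,8}->{3,4,5,7}
Constraint 3 (V < X) on D(V)={4,6,7} D(X)={4,5,6,8}: X {4,5,6,8}->{5,6,8}
So after constraint 3: D(U) = {3,4,5,7}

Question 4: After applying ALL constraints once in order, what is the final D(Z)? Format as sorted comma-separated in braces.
Answer: {4,5,6,7,8}

Derivation:
Constraint 1 (V != Z) on D(V)={4,6,7} D(Z)={4,5,6,7,8}: no change
Constraint 2 (U < Z) on D(U)={3,4,5,7,8} D(Z)={4,5,6,7,8}: U {3,4,5,7,8}->{3,4,5,7}
Constraint 3 (V < X) on D(V)={4,6,7} D(X)={4,5,6,8}: X {4,5,6,8}->{5,6,8}
So after all 3 constraints: D(Z) = {4,5,6,7,8}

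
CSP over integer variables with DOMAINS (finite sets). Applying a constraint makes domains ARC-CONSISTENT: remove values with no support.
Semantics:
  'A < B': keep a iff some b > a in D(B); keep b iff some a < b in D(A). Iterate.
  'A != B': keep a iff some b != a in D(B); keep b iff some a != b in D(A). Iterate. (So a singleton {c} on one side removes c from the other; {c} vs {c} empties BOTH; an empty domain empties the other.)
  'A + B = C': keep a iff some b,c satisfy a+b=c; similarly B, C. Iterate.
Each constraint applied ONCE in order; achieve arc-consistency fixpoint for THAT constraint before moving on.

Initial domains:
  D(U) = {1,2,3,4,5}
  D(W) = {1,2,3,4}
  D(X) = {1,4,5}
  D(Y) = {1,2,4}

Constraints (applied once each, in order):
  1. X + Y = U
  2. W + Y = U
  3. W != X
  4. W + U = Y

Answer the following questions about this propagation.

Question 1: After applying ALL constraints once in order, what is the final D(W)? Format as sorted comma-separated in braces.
Answer: {1,2}

Derivation:
Constraint 1 (X + Y = U) on D(X)={1,4,5} D(Y)={1,2,4} D(U)={1,2,3,4,5}: X {1,4,5}->{1,4}; U {1,2,3,4,5}->{2,3,5}
Constraint 2 (W + Y = U) on D(W)={1,2,3,4} D(Y)={1,2,4} D(U)={2,3,5}: no change
Constraint 3 (W != X) on D(W)={1,2,3,4} D(X)={1,4}: no change
Constraint 4 (W + U = Y) on D(W)={1,2,3,4} D(U)={2,3,5} D(Y)={1,2,4}: W {1,2,3,4}->{1,2}; U {2,3,5}->{2,3}; Y {1,2,4}->{4}
So after all 4 constraints: D(W) = {1,2}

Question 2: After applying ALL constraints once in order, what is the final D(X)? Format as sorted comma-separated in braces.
Constraint 1 (X + Y = U) on D(X)={1,4,5} D(Y)={1,2,4} D(U)={1,2,3,4,5}: X {1,4,5}->{1,4}; U {1,2,3,4,5}->{2,3,5}
Constraint 2 (W + Y = U) on D(W)={1,2,3,4} D(Y)={1,2,4} D(U)={2,3,5}: no change
Constraint 3 (W != X) on D(W)={1,2,3,4} D(X)={1,4}: no change
Constraint 4 (W + U = Y) on D(W)={1,2,3,4} D(U)={2,3,5} D(Y)={1,2,4}: W {1,2,3,4}->{1,2}; U {2,3,5}->{2,3}; Y {1,2,4}->{4}
So after all 4 constraints: D(X) = {1,4}

Answer: {1,4}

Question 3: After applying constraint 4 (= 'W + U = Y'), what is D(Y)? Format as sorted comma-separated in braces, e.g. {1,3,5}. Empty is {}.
Answer: {4}

Derivation:
Constraint 1 (X + Y = U) on D(X)={1,4,5} D(Y)={1,2,4} D(U)={1,2,3,4,5}: X {1,4,5}->{1,4}; U {1,2,3,4,5}->{2,3,5}
Constraint 2 (W + Y = U) on D(W)={1,2,3,4} D(Y)={1,2,4} D(U)={2,3,5}: no change
Constraint 3 (W != X) on D(W)={1,2,3,4} D(X)={1,4}: no change
Constraint 4 (W + U = Y) on D(W)={1,2,3,4} D(U)={2,3,5} D(Y)={1,2,4}: W {1,2,3,4}->{1,2}; U {2,3,5}->{2,3}; Y {1,2,4}->{4}
So after constraint 4: D(Y) = {4}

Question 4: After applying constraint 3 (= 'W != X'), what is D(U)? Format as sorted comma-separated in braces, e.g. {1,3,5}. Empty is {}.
Constraint 1 (X + Y = U) on D(X)={1,4,5} D(Y)={1,2,4} D(U)={1,2,3,4,5}: X {1,4,5}->{1,4}; U {1,2,3,4,5}->{2,3,5}
Constraint 2 (W + Y = U) on D(W)={1,2,3,4} D(Y)={1,2,4} D(U)={2,3,5}: no change
Constraint 3 (W != X) on D(W)={1,2,3,4} D(X)={1,4}: no change
So after constraint 3: D(U) = {2,3,5}

Answer: {2,3,5}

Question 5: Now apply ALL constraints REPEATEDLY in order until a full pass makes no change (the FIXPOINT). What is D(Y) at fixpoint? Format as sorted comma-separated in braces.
pass 0 (initial): D(Y)={1,2,4}
pass 1: U {1,2,3,4,5}->{2,3}; W {1,2,3,4}->{1,2}; X {1,4,5}->{1,4}; Y {1,2,4}->{4}
pass 2: U {2,3}->{}; W {1,2}->{}; X {1,4}->{}; Y {4}->{}
pass 3: no change
Fixpoint after 3 passes: D(Y) = {}

Answer: {}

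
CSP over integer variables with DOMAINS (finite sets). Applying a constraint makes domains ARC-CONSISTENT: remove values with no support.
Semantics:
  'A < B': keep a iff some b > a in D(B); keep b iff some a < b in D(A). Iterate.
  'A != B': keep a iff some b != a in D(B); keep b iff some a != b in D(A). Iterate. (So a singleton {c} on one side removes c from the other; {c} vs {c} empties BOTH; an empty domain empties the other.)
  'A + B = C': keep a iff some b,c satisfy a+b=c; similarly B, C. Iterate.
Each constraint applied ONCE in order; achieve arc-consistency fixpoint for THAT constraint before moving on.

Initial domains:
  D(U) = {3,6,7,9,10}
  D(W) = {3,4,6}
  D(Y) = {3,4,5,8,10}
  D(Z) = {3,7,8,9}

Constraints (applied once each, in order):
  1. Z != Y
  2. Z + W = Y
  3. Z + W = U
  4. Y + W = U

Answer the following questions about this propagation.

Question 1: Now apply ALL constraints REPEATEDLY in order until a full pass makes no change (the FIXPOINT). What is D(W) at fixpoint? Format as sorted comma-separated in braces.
pass 0 (initial): D(W)={3,4,6}
pass 1: U {3,6,7,9,10}->{}; W {3,4,6}->{}; Y {3,4,5,8,10}->{}; Z {3,7,8,9}->{7}
pass 2: Z {7}->{}
pass 3: no change
Fixpoint after 3 passes: D(W) = {}

Answer: {}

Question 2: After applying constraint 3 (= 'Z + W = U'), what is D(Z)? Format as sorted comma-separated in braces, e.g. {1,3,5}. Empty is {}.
Constraint 1 (Z != Y) on D(Z)={3,7,8,9} D(Y)={3,4,5,8,10}: no change
Constraint 2 (Z + W = Y) on D(Z)={3,7,8,9} D(W)={3,4,6} D(Y)={3,4,5,8,10}: Z {3,7,8,9}->{7}; W {3,4,6}->{3}; Y {3,4,5,8,10}->{10}
Constraint 3 (Z + W = U) on D(Z)={7} D(W)={3} D(U)={3,6,7,9,10}: U {3,6,7,9,10}->{10}
So after constraint 3: D(Z) = {7}

Answer: {7}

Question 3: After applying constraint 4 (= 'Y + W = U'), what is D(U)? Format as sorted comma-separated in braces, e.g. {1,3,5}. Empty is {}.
Answer: {}

Derivation:
Constraint 1 (Z != Y) on D(Z)={3,7,8,9} D(Y)={3,4,5,8,10}: no change
Constraint 2 (Z + W = Y) on D(Z)={3,7,8,9} D(W)={3,4,6} D(Y)={3,4,5,8,10}: Z {3,7,8,9}->{7}; W {3,4,6}->{3}; Y {3,4,5,8,10}->{10}
Constraint 3 (Z + W = U) on D(Z)={7} D(W)={3} D(U)={3,6,7,9,10}: U {3,6,7,9,10}->{10}
Constraint 4 (Y + W = U) on D(Y)={10} D(W)={3} D(U)={10}: Y {10}->{}; W {3}->{}; U {10}->{}
So after constraint 4: D(U) = {}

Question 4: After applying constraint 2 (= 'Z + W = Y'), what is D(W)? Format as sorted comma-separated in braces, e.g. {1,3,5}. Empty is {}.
Answer: {3}

Derivation:
Constraint 1 (Z != Y) on D(Z)={3,7,8,9} D(Y)={3,4,5,8,10}: no change
Constraint 2 (Z + W = Y) on D(Z)={3,7,8,9} D(W)={3,4,6} D(Y)={3,4,5,8,10}: Z {3,7,8,9}->{7}; W {3,4,6}->{3}; Y {3,4,5,8,10}->{10}
So after constraint 2: D(W) = {3}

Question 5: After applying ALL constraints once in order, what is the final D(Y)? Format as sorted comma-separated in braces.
Constraint 1 (Z != Y) on D(Z)={3,7,8,9} D(Y)={3,4,5,8,10}: no change
Constraint 2 (Z + W = Y) on D(Z)={3,7,8,9} D(W)={3,4,6} D(Y)={3,4,5,8,10}: Z {3,7,8,9}->{7}; W {3,4,6}->{3}; Y {3,4,5,8,10}->{10}
Constraint 3 (Z + W = U) on D(Z)={7} D(W)={3} D(U)={3,6,7,9,10}: U {3,6,7,9,10}->{10}
Constraint 4 (Y + W = U) on D(Y)={10} D(W)={3} D(U)={10}: Y {10}->{}; W {3}->{}; U {10}->{}
So after all 4 constraints: D(Y) = {}

Answer: {}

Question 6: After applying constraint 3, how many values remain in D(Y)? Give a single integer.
Answer: 1

Derivation:
Constraint 1 (Z != Y) on D(Z)={3,7,8,9} D(Y)={3,4,5,8,10}: no change
Constraint 2 (Z + W = Y) on D(Z)={3,7,8,9} D(W)={3,4,6} D(Y)={3,4,5,8,10}: Z {3,7,8,9}->{7}; W {3,4,6}->{3}; Y {3,4,5,8,10}->{10}
Constraint 3 (Z + W = U) on D(Z)={7} D(W)={3} D(U)={3,6,7,9,10}: U {3,6,7,9,10}->{10}
So after constraint 3: D(Y)={10}, size = 1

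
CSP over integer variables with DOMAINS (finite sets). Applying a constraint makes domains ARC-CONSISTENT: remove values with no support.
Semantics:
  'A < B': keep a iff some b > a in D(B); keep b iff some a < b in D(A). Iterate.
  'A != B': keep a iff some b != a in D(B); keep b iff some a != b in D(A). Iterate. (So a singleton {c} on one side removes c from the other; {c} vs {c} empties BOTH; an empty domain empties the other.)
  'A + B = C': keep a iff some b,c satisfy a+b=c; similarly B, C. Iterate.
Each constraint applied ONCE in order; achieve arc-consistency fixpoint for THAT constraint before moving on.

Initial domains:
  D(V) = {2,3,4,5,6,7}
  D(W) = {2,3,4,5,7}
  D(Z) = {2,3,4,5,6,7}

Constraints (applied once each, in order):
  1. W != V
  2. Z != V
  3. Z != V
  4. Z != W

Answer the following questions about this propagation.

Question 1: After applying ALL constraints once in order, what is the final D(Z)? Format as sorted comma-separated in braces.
Answer: {2,3,4,5,6,7}

Derivation:
Constraint 1 (W != V) on D(W)={2,3,4,5,7} D(V)={2,3,4,5,6,7}: no change
Constraint 2 (Z != V) on D(Z)={2,3,4,5,6,7} D(V)={2,3,4,5,6,7}: no change
Constraint 3 (Z != V) on D(Z)={2,3,4,5,6,7} D(V)={2,3,4,5,6,7}: no change
Constraint 4 (Z != W) on D(Z)={2,3,4,5,6,7} D(W)={2,3,4,5,7}: no change
So after all 4 constraints: D(Z) = {2,3,4,5,6,7}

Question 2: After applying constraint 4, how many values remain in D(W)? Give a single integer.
Constraint 1 (W != V) on D(W)={2,3,4,5,7} D(V)={2,3,4,5,6,7}: no change
Constraint 2 (Z != V) on D(Z)={2,3,4,5,6,7} D(V)={2,3,4,5,6,7}: no change
Constraint 3 (Z != V) on D(Z)={2,3,4,5,6,7} D(V)={2,3,4,5,6,7}: no change
Constraint 4 (Z != W) on D(Z)={2,3,4,5,6,7} D(W)={2,3,4,5,7}: no change
So after constraint 4: D(W)={2,3,4,5,7}, size = 5

Answer: 5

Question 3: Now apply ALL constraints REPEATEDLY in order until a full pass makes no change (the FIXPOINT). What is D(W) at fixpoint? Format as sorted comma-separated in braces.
Answer: {2,3,4,5,7}

Derivation:
pass 0 (initial): D(W)={2,3,4,5,7}
pass 1: no change
Fixpoint after 1 passes: D(W) = {2,3,4,5,7}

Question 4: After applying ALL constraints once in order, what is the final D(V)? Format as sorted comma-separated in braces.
Answer: {2,3,4,5,6,7}

Derivation:
Constraint 1 (W != V) on D(W)={2,3,4,5,7} D(V)={2,3,4,5,6,7}: no change
Constraint 2 (Z != V) on D(Z)={2,3,4,5,6,7} D(V)={2,3,4,5,6,7}: no change
Constraint 3 (Z != V) on D(Z)={2,3,4,5,6,7} D(V)={2,3,4,5,6,7}: no change
Constraint 4 (Z != W) on D(Z)={2,3,4,5,6,7} D(W)={2,3,4,5,7}: no change
So after all 4 constraints: D(V) = {2,3,4,5,6,7}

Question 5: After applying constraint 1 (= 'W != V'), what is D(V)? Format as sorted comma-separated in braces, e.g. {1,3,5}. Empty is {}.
Constraint 1 (W != V) on D(W)={2,3,4,5,7} D(V)={2,3,4,5,6,7}: no change
So after constraint 1: D(V) = {2,3,4,5,6,7}

Answer: {2,3,4,5,6,7}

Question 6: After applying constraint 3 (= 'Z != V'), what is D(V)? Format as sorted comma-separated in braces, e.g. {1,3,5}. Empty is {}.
Constraint 1 (W != V) on D(W)={2,3,4,5,7} D(V)={2,3,4,5,6,7}: no change
Constraint 2 (Z != V) on D(Z)={2,3,4,5,6,7} D(V)={2,3,4,5,6,7}: no change
Constraint 3 (Z != V) on D(Z)={2,3,4,5,6,7} D(V)={2,3,4,5,6,7}: no change
So after constraint 3: D(V) = {2,3,4,5,6,7}

Answer: {2,3,4,5,6,7}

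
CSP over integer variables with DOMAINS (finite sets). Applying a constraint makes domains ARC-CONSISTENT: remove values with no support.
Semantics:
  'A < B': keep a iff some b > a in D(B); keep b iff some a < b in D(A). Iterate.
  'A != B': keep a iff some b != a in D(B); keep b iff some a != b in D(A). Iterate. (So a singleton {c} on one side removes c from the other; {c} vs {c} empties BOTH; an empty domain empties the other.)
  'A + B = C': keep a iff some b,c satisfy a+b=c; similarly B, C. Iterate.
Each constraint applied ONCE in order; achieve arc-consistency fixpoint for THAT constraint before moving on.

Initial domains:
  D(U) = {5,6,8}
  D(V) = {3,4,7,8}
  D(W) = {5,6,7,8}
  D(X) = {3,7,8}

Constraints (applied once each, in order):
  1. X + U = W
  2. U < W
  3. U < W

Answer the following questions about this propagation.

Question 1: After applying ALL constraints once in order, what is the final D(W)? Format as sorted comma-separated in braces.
Constraint 1 (X + U = W) on D(X)={3,7,8} D(U)={5,6,8} D(W)={5,6,7,8}: X {3,7,8}->{3}; U {5,6,8}->{5}; W {5,6,7,8}->{8}
Constraint 2 (U < W) on D(U)={5} D(W)={8}: no change
Constraint 3 (U < W) on D(U)={5} D(W)={8}: no change
So after all 3 constraints: D(W) = {8}

Answer: {8}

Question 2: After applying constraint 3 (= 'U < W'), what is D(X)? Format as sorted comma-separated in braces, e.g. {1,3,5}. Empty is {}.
Constraint 1 (X + U = W) on D(X)={3,7,8} D(U)={5,6,8} D(W)={5,6,7,8}: X {3,7,8}->{3}; U {5,6,8}->{5}; W {5,6,7,8}->{8}
Constraint 2 (U < W) on D(U)={5} D(W)={8}: no change
Constraint 3 (U < W) on D(U)={5} D(W)={8}: no change
So after constraint 3: D(X) = {3}

Answer: {3}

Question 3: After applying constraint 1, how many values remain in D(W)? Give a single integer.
Constraint 1 (X + U = W) on D(X)={3,7,8} D(U)={5,6,8} D(W)={5,6,7,8}: X {3,7,8}->{3}; U {5,6,8}->{5}; W {5,6,7,8}->{8}
So after constraint 1: D(W)={8}, size = 1

Answer: 1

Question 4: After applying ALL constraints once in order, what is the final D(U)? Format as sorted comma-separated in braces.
Answer: {5}

Derivation:
Constraint 1 (X + U = W) on D(X)={3,7,8} D(U)={5,6,8} D(W)={5,6,7,8}: X {3,7,8}->{3}; U {5,6,8}->{5}; W {5,6,7,8}->{8}
Constraint 2 (U < W) on D(U)={5} D(W)={8}: no change
Constraint 3 (U < W) on D(U)={5} D(W)={8}: no change
So after all 3 constraints: D(U) = {5}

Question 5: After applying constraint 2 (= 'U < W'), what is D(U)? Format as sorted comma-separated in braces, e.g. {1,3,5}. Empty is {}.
Answer: {5}

Derivation:
Constraint 1 (X + U = W) on D(X)={3,7,8} D(U)={5,6,8} D(W)={5,6,7,8}: X {3,7,8}->{3}; U {5,6,8}->{5}; W {5,6,7,8}->{8}
Constraint 2 (U < W) on D(U)={5} D(W)={8}: no change
So after constraint 2: D(U) = {5}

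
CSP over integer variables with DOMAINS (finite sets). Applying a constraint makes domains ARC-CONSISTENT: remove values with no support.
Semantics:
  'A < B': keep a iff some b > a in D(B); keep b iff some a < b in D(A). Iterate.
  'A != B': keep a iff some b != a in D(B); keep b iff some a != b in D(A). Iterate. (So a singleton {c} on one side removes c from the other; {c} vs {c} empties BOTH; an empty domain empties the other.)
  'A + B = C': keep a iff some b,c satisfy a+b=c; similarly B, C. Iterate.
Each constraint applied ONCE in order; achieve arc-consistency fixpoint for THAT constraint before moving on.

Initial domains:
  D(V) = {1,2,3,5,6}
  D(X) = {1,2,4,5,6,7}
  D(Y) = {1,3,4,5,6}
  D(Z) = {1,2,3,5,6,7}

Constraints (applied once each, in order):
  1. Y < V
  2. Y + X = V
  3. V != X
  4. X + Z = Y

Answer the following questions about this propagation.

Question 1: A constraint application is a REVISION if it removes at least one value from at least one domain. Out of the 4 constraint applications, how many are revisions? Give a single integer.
Constraint 1 (Y < V) on D(Y)={1,3,4,5,6} D(V)={1,2,3,5,6}: Y {1,3,4,5,6}->{1,3,4,5}; V {1,2,3,5,6}->{2,3,5,6} => REVISION
Constraint 2 (Y + X = V) on D(Y)={1,3,4,5} D(X)={1,2,4,5,6,7} D(V)={2,3,5,6}: X {1,2,4,5,6,7}->{1,2,4,5} => REVISION
Constraint 3 (V != X) on D(V)={2,3,5,6} D(X)={1,2,4,5}: no change => not a revision
Constraint 4 (X + Z = Y) on D(X)={1,2,4,5} D(Z)={1,2,3,5,6,7} D(Y)={1,3,4,5}: X {1,2,4,5}->{1,2,4}; Z {1,2,3,5,6,7}->{1,2,3}; Y {1,3,4,5}->{3,4,5} => REVISION
Total revisions = 3

Answer: 3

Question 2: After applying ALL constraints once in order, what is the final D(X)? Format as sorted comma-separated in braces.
Answer: {1,2,4}

Derivation:
Constraint 1 (Y < V) on D(Y)={1,3,4,5,6} D(V)={1,2,3,5,6}: Y {1,3,4,5,6}->{1,3,4,5}; V {1,2,3,5,6}->{2,3,5,6}
Constraint 2 (Y + X = V) on D(Y)={1,3,4,5} D(X)={1,2,4,5,6,7} D(V)={2,3,5,6}: X {1,2,4,5,6,7}->{1,2,4,5}
Constraint 3 (V != X) on D(V)={2,3,5,6} D(X)={1,2,4,5}: no change
Constraint 4 (X + Z = Y) on D(X)={1,2,4,5} D(Z)={1,2,3,5,6,7} D(Y)={1,3,4,5}: X {1,2,4,5}->{1,2,4}; Z {1,2,3,5,6,7}->{1,2,3}; Y {1,3,4,5}->{3,4,5}
So after all 4 constraints: D(X) = {1,2,4}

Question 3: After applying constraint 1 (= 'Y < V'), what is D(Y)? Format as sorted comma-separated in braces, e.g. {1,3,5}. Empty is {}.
Answer: {1,3,4,5}

Derivation:
Constraint 1 (Y < V) on D(Y)={1,3,4,5,6} D(V)={1,2,3,5,6}: Y {1,3,4,5,6}->{1,3,4,5}; V {1,2,3,5,6}->{2,3,5,6}
So after constraint 1: D(Y) = {1,3,4,5}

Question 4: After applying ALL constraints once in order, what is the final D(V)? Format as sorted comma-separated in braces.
Constraint 1 (Y < V) on D(Y)={1,3,4,5,6} D(V)={1,2,3,5,6}: Y {1,3,4,5,6}->{1,3,4,5}; V {1,2,3,5,6}->{2,3,5,6}
Constraint 2 (Y + X = V) on D(Y)={1,3,4,5} D(X)={1,2,4,5,6,7} D(V)={2,3,5,6}: X {1,2,4,5,6,7}->{1,2,4,5}
Constraint 3 (V != X) on D(V)={2,3,5,6} D(X)={1,2,4,5}: no change
Constraint 4 (X + Z = Y) on D(X)={1,2,4,5} D(Z)={1,2,3,5,6,7} D(Y)={1,3,4,5}: X {1,2,4,5}->{1,2,4}; Z {1,2,3,5,6,7}->{1,2,3}; Y {1,3,4,5}->{3,4,5}
So after all 4 constraints: D(V) = {2,3,5,6}

Answer: {2,3,5,6}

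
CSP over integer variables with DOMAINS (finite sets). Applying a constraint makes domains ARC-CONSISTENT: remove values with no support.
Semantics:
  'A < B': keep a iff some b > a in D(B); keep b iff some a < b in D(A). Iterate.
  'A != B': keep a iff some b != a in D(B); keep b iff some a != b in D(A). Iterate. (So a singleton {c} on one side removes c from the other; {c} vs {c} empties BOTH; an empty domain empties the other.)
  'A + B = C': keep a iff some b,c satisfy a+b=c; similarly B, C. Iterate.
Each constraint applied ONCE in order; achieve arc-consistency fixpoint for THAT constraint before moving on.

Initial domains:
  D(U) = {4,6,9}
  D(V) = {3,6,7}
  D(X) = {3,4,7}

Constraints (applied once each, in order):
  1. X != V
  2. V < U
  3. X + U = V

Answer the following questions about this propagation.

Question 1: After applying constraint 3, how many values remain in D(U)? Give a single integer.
Answer: 1

Derivation:
Constraint 1 (X != V) on D(X)={3,4,7} D(V)={3,6,7}: no change
Constraint 2 (V < U) on D(V)={3,6,7} D(U)={4,6,9}: no change
Constraint 3 (X + U = V) on D(X)={3,4,7} D(U)={4,6,9} D(V)={3,6,7}: X {3,4,7}->{3}; U {4,6,9}->{4}; V {3,6,7}->{7}
So after constraint 3: D(U)={4}, size = 1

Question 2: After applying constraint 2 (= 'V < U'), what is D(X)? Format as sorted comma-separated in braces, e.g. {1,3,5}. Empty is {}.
Constraint 1 (X != V) on D(X)={3,4,7} D(V)={3,6,7}: no change
Constraint 2 (V < U) on D(V)={3,6,7} D(U)={4,6,9}: no change
So after constraint 2: D(X) = {3,4,7}

Answer: {3,4,7}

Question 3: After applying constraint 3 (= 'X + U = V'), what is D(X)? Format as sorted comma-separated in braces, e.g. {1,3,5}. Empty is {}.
Answer: {3}

Derivation:
Constraint 1 (X != V) on D(X)={3,4,7} D(V)={3,6,7}: no change
Constraint 2 (V < U) on D(V)={3,6,7} D(U)={4,6,9}: no change
Constraint 3 (X + U = V) on D(X)={3,4,7} D(U)={4,6,9} D(V)={3,6,7}: X {3,4,7}->{3}; U {4,6,9}->{4}; V {3,6,7}->{7}
So after constraint 3: D(X) = {3}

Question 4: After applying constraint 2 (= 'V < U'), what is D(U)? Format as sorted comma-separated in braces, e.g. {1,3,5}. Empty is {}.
Answer: {4,6,9}

Derivation:
Constraint 1 (X != V) on D(X)={3,4,7} D(V)={3,6,7}: no change
Constraint 2 (V < U) on D(V)={3,6,7} D(U)={4,6,9}: no change
So after constraint 2: D(U) = {4,6,9}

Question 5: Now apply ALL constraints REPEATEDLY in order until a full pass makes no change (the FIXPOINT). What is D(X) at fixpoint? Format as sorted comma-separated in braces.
pass 0 (initial): D(X)={3,4,7}
pass 1: U {4,6,9}->{4}; V {3,6,7}->{7}; X {3,4,7}->{3}
pass 2: U {4}->{}; V {7}->{}; X {3}->{}
pass 3: no change
Fixpoint after 3 passes: D(X) = {}

Answer: {}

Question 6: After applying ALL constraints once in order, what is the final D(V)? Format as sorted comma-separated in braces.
Constraint 1 (X != V) on D(X)={3,4,7} D(V)={3,6,7}: no change
Constraint 2 (V < U) on D(V)={3,6,7} D(U)={4,6,9}: no change
Constraint 3 (X + U = V) on D(X)={3,4,7} D(U)={4,6,9} D(V)={3,6,7}: X {3,4,7}->{3}; U {4,6,9}->{4}; V {3,6,7}->{7}
So after all 3 constraints: D(V) = {7}

Answer: {7}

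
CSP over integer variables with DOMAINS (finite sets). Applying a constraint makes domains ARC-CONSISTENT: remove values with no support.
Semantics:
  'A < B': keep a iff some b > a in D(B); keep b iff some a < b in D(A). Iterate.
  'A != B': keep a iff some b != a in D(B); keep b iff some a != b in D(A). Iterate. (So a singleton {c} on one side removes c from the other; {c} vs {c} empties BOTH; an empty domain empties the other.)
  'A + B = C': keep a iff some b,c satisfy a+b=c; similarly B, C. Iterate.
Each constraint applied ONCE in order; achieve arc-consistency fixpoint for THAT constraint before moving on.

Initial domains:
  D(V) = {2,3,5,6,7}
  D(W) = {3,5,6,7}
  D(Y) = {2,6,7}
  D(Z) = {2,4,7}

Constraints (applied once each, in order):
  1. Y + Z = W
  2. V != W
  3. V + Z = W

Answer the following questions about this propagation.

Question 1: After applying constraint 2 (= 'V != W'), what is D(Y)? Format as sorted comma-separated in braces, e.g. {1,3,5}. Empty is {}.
Answer: {2}

Derivation:
Constraint 1 (Y + Z = W) on D(Y)={2,6,7} D(Z)={2,4,7} D(W)={3,5,6,7}: Y {2,6,7}->{2}; Z {2,4,7}->{4}; W {3,5,6,7}->{6}
Constraint 2 (V != W) on D(V)={2,3,5,6,7} D(W)={6}: V {2,3,5,6,7}->{2,3,5,7}
So after constraint 2: D(Y) = {2}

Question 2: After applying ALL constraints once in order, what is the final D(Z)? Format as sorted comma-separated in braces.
Constraint 1 (Y + Z = W) on D(Y)={2,6,7} D(Z)={2,4,7} D(W)={3,5,6,7}: Y {2,6,7}->{2}; Z {2,4,7}->{4}; W {3,5,6,7}->{6}
Constraint 2 (V != W) on D(V)={2,3,5,6,7} D(W)={6}: V {2,3,5,6,7}->{2,3,5,7}
Constraint 3 (V + Z = W) on D(V)={2,3,5,7} D(Z)={4} D(W)={6}: V {2,3,5,7}->{2}
So after all 3 constraints: D(Z) = {4}

Answer: {4}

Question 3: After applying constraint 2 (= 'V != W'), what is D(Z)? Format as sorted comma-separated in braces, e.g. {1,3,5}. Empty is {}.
Constraint 1 (Y + Z = W) on D(Y)={2,6,7} D(Z)={2,4,7} D(W)={3,5,6,7}: Y {2,6,7}->{2}; Z {2,4,7}->{4}; W {3,5,6,7}->{6}
Constraint 2 (V != W) on D(V)={2,3,5,6,7} D(W)={6}: V {2,3,5,6,7}->{2,3,5,7}
So after constraint 2: D(Z) = {4}

Answer: {4}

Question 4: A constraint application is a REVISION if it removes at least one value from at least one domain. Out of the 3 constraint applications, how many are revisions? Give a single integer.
Constraint 1 (Y + Z = W) on D(Y)={2,6,7} D(Z)={2,4,7} D(W)={3,5,6,7}: Y {2,6,7}->{2}; Z {2,4,7}->{4}; W {3,5,6,7}->{6} => REVISION
Constraint 2 (V != W) on D(V)={2,3,5,6,7} D(W)={6}: V {2,3,5,6,7}->{2,3,5,7} => REVISION
Constraint 3 (V + Z = W) on D(V)={2,3,5,7} D(Z)={4} D(W)={6}: V {2,3,5,7}->{2} => REVISION
Total revisions = 3

Answer: 3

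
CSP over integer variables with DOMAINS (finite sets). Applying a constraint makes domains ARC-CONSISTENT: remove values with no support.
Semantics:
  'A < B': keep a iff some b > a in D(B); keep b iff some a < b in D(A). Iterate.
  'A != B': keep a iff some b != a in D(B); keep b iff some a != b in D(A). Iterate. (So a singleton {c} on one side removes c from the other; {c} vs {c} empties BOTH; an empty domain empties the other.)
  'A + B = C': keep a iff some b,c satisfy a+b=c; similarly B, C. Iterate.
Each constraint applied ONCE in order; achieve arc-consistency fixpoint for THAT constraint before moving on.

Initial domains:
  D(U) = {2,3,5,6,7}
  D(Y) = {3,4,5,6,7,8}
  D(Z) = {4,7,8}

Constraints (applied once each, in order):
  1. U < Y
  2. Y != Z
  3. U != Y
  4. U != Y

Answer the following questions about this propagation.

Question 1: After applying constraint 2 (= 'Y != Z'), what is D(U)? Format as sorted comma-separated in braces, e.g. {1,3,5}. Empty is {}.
Answer: {2,3,5,6,7}

Derivation:
Constraint 1 (U < Y) on D(U)={2,3,5,6,7} D(Y)={3,4,5,6,7,8}: no change
Constraint 2 (Y != Z) on D(Y)={3,4,5,6,7,8} D(Z)={4,7,8}: no change
So after constraint 2: D(U) = {2,3,5,6,7}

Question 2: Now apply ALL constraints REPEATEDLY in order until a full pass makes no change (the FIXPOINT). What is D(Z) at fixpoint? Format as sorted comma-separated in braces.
Answer: {4,7,8}

Derivation:
pass 0 (initial): D(Z)={4,7,8}
pass 1: no change
Fixpoint after 1 passes: D(Z) = {4,7,8}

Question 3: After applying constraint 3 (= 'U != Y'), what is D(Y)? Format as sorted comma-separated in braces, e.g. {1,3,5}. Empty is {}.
Constraint 1 (U < Y) on D(U)={2,3,5,6,7} D(Y)={3,4,5,6,7,8}: no change
Constraint 2 (Y != Z) on D(Y)={3,4,5,6,7,8} D(Z)={4,7,8}: no change
Constraint 3 (U != Y) on D(U)={2,3,5,6,7} D(Y)={3,4,5,6,7,8}: no change
So after constraint 3: D(Y) = {3,4,5,6,7,8}

Answer: {3,4,5,6,7,8}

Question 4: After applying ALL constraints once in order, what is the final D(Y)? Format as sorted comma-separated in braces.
Constraint 1 (U < Y) on D(U)={2,3,5,6,7} D(Y)={3,4,5,6,7,8}: no change
Constraint 2 (Y != Z) on D(Y)={3,4,5,6,7,8} D(Z)={4,7,8}: no change
Constraint 3 (U != Y) on D(U)={2,3,5,6,7} D(Y)={3,4,5,6,7,8}: no change
Constraint 4 (U != Y) on D(U)={2,3,5,6,7} D(Y)={3,4,5,6,7,8}: no change
So after all 4 constraints: D(Y) = {3,4,5,6,7,8}

Answer: {3,4,5,6,7,8}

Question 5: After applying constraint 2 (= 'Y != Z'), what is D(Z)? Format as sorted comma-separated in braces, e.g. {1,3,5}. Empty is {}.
Answer: {4,7,8}

Derivation:
Constraint 1 (U < Y) on D(U)={2,3,5,6,7} D(Y)={3,4,5,6,7,8}: no change
Constraint 2 (Y != Z) on D(Y)={3,4,5,6,7,8} D(Z)={4,7,8}: no change
So after constraint 2: D(Z) = {4,7,8}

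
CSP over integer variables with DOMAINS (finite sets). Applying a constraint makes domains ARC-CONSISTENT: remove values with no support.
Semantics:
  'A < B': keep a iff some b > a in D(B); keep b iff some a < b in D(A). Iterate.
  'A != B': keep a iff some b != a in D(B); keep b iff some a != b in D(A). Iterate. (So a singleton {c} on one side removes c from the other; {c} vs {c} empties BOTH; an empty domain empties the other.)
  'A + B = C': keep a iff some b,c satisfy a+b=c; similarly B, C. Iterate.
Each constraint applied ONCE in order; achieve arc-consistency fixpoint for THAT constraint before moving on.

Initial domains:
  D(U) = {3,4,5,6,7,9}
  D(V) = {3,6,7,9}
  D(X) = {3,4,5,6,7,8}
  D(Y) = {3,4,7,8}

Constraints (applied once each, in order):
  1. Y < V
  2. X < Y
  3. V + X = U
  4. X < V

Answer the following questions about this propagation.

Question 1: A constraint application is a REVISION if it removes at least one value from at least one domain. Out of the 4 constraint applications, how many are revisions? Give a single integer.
Constraint 1 (Y < V) on D(Y)={3,4,7,8} D(V)={3,6,7,9}: V {3,6,7,9}->{6,7,9} => REVISION
Constraint 2 (X < Y) on D(X)={3,4,5,6,7,8} D(Y)={3,4,7,8}: X {3,4,5,6,7,8}->{3,4,5,6,7}; Y {3,4,7,8}->{4,7,8} => REVISION
Constraint 3 (V + X = U) on D(V)={6,7,9} D(X)={3,4,5,6,7} D(U)={3,4,5,6,7,9}: V {6,7,9}->{6}; X {3,4,5,6,7}->{3}; U {3,4,5,6,7,9}->{9} => REVISION
Constraint 4 (X < V) on D(X)={3} D(V)={6}: no change => not a revision
Total revisions = 3

Answer: 3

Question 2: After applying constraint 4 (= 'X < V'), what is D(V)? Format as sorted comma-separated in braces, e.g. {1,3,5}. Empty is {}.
Constraint 1 (Y < V) on D(Y)={3,4,7,8} D(V)={3,6,7,9}: V {3,6,7,9}->{6,7,9}
Constraint 2 (X < Y) on D(X)={3,4,5,6,7,8} D(Y)={3,4,7,8}: X {3,4,5,6,7,8}->{3,4,5,6,7}; Y {3,4,7,8}->{4,7,8}
Constraint 3 (V + X = U) on D(V)={6,7,9} D(X)={3,4,5,6,7} D(U)={3,4,5,6,7,9}: V {6,7,9}->{6}; X {3,4,5,6,7}->{3}; U {3,4,5,6,7,9}->{9}
Constraint 4 (X < V) on D(X)={3} D(V)={6}: no change
So after constraint 4: D(V) = {6}

Answer: {6}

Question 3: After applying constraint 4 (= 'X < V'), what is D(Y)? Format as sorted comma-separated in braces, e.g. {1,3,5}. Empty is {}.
Constraint 1 (Y < V) on D(Y)={3,4,7,8} D(V)={3,6,7,9}: V {3,6,7,9}->{6,7,9}
Constraint 2 (X < Y) on D(X)={3,4,5,6,7,8} D(Y)={3,4,7,8}: X {3,4,5,6,7,8}->{3,4,5,6,7}; Y {3,4,7,8}->{4,7,8}
Constraint 3 (V + X = U) on D(V)={6,7,9} D(X)={3,4,5,6,7} D(U)={3,4,5,6,7,9}: V {6,7,9}->{6}; X {3,4,5,6,7}->{3}; U {3,4,5,6,7,9}->{9}
Constraint 4 (X < V) on D(X)={3} D(V)={6}: no change
So after constraint 4: D(Y) = {4,7,8}

Answer: {4,7,8}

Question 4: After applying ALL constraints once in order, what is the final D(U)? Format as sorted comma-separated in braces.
Constraint 1 (Y < V) on D(Y)={3,4,7,8} D(V)={3,6,7,9}: V {3,6,7,9}->{6,7,9}
Constraint 2 (X < Y) on D(X)={3,4,5,6,7,8} D(Y)={3,4,7,8}: X {3,4,5,6,7,8}->{3,4,5,6,7}; Y {3,4,7,8}->{4,7,8}
Constraint 3 (V + X = U) on D(V)={6,7,9} D(X)={3,4,5,6,7} D(U)={3,4,5,6,7,9}: V {6,7,9}->{6}; X {3,4,5,6,7}->{3}; U {3,4,5,6,7,9}->{9}
Constraint 4 (X < V) on D(X)={3} D(V)={6}: no change
So after all 4 constraints: D(U) = {9}

Answer: {9}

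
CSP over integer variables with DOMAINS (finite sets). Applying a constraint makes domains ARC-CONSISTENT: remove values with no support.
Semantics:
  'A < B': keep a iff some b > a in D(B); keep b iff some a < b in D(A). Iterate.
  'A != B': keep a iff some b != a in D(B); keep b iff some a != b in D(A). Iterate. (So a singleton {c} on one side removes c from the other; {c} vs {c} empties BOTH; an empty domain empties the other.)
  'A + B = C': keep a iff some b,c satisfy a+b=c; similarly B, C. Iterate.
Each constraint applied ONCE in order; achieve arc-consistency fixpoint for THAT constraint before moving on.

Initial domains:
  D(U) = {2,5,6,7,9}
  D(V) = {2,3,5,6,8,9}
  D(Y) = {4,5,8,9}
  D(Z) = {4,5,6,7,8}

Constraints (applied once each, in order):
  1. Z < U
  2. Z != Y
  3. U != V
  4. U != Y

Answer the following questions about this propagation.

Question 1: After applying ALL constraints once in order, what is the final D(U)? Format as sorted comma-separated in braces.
Answer: {5,6,7,9}

Derivation:
Constraint 1 (Z < U) on D(Z)={4,5,6,7,8} D(U)={2,5,6,7,9}: U {2,5,6,7,9}->{5,6,7,9}
Constraint 2 (Z != Y) on D(Z)={4,5,6,7,8} D(Y)={4,5,8,9}: no change
Constraint 3 (U != V) on D(U)={5,6,7,9} D(V)={2,3,5,6,8,9}: no change
Constraint 4 (U != Y) on D(U)={5,6,7,9} D(Y)={4,5,8,9}: no change
So after all 4 constraints: D(U) = {5,6,7,9}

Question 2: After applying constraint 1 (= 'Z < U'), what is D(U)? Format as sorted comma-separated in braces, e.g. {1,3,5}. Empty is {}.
Constraint 1 (Z < U) on D(Z)={4,5,6,7,8} D(U)={2,5,6,7,9}: U {2,5,6,7,9}->{5,6,7,9}
So after constraint 1: D(U) = {5,6,7,9}

Answer: {5,6,7,9}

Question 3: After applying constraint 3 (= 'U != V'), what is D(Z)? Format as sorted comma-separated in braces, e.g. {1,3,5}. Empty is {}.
Answer: {4,5,6,7,8}

Derivation:
Constraint 1 (Z < U) on D(Z)={4,5,6,7,8} D(U)={2,5,6,7,9}: U {2,5,6,7,9}->{5,6,7,9}
Constraint 2 (Z != Y) on D(Z)={4,5,6,7,8} D(Y)={4,5,8,9}: no change
Constraint 3 (U != V) on D(U)={5,6,7,9} D(V)={2,3,5,6,8,9}: no change
So after constraint 3: D(Z) = {4,5,6,7,8}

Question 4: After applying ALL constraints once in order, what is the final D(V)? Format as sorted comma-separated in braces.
Constraint 1 (Z < U) on D(Z)={4,5,6,7,8} D(U)={2,5,6,7,9}: U {2,5,6,7,9}->{5,6,7,9}
Constraint 2 (Z != Y) on D(Z)={4,5,6,7,8} D(Y)={4,5,8,9}: no change
Constraint 3 (U != V) on D(U)={5,6,7,9} D(V)={2,3,5,6,8,9}: no change
Constraint 4 (U != Y) on D(U)={5,6,7,9} D(Y)={4,5,8,9}: no change
So after all 4 constraints: D(V) = {2,3,5,6,8,9}

Answer: {2,3,5,6,8,9}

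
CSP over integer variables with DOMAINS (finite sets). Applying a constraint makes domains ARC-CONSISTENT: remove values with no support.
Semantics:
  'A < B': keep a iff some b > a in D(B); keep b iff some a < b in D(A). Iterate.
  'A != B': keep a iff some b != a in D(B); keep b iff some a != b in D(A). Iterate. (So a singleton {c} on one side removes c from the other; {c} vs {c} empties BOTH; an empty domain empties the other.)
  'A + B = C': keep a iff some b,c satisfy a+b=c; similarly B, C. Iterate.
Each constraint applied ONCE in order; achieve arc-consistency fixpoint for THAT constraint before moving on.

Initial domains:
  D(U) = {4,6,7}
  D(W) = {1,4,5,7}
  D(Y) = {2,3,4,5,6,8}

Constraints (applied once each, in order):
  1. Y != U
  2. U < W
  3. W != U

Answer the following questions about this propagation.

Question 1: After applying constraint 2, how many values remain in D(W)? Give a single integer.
Constraint 1 (Y != U) on D(Y)={2,3,4,5,6,8} D(U)={4,6,7}: no change
Constraint 2 (U < W) on D(U)={4,6,7} D(W)={1,4,5,7}: U {4,6,7}->{4,6}; W {1,4,5,7}->{5,7}
So after constraint 2: D(W)={5,7}, size = 2

Answer: 2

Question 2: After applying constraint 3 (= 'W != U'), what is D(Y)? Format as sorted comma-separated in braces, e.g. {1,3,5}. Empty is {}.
Constraint 1 (Y != U) on D(Y)={2,3,4,5,6,8} D(U)={4,6,7}: no change
Constraint 2 (U < W) on D(U)={4,6,7} D(W)={1,4,5,7}: U {4,6,7}->{4,6}; W {1,4,5,7}->{5,7}
Constraint 3 (W != U) on D(W)={5,7} D(U)={4,6}: no change
So after constraint 3: D(Y) = {2,3,4,5,6,8}

Answer: {2,3,4,5,6,8}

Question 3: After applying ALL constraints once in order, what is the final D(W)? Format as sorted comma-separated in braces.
Constraint 1 (Y != U) on D(Y)={2,3,4,5,6,8} D(U)={4,6,7}: no change
Constraint 2 (U < W) on D(U)={4,6,7} D(W)={1,4,5,7}: U {4,6,7}->{4,6}; W {1,4,5,7}->{5,7}
Constraint 3 (W != U) on D(W)={5,7} D(U)={4,6}: no change
So after all 3 constraints: D(W) = {5,7}

Answer: {5,7}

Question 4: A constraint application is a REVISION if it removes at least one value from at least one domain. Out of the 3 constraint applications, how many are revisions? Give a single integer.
Constraint 1 (Y != U) on D(Y)={2,3,4,5,6,8} D(U)={4,6,7}: no change => not a revision
Constraint 2 (U < W) on D(U)={4,6,7} D(W)={1,4,5,7}: U {4,6,7}->{4,6}; W {1,4,5,7}->{5,7} => REVISION
Constraint 3 (W != U) on D(W)={5,7} D(U)={4,6}: no change => not a revision
Total revisions = 1

Answer: 1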